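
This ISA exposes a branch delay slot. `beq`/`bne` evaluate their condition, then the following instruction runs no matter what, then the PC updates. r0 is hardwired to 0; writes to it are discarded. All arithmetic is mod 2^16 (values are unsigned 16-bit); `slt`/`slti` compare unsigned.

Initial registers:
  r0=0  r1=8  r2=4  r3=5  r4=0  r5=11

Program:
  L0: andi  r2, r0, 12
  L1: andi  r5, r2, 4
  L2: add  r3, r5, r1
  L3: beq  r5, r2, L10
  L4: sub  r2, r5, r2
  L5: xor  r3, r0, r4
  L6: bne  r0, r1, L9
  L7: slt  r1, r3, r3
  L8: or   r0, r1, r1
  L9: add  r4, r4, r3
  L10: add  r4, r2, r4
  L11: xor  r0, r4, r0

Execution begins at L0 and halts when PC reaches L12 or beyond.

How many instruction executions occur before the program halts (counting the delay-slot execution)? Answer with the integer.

7

#0 andi  r2, r0, 12 ; 0/8/0/5/0/11
#1 andi  r5, r2, 4 ; 0/8/0/5/0/0
#2 add  r3, r5, r1 ; 0/8/0/8/0/0
#3 beq  r5, r2, L10 ; 0/8/0/8/0/0 ; →target
#4 sub  r2, r5, r2 ; 0/8/0/8/0/0
#10 add  r4, r2, r4 ; 0/8/0/8/0/0
#11 xor  r0, r4, r0 ; 0/8/0/8/0/0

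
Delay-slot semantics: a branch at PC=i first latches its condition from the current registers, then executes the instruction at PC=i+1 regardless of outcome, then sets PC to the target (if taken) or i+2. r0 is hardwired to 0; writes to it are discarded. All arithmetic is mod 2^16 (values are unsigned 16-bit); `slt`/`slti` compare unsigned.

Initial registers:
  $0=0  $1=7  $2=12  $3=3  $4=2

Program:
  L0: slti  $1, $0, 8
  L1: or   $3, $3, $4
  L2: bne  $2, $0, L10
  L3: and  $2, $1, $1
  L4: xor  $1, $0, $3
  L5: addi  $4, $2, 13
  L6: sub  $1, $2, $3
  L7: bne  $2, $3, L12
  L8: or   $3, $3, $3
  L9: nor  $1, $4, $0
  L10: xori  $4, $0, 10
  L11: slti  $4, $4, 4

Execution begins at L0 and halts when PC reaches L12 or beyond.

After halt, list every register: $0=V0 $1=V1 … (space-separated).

$0=0 $1=1 $2=1 $3=3 $4=0

[0] slti  $1, $0, 8  →  {$0:0, $1:1, $2:12, $3:3, $4:2}
[1] or   $3, $3, $4  →  {$0:0, $1:1, $2:12, $3:3, $4:2}
[2] bne  $2, $0, L10  →  {$0:0, $1:1, $2:12, $3:3, $4:2}  ⟨branch taken⟩
[3] and  $2, $1, $1  →  {$0:0, $1:1, $2:1, $3:3, $4:2}
[10] xori  $4, $0, 10  →  {$0:0, $1:1, $2:1, $3:3, $4:10}
[11] slti  $4, $4, 4  →  {$0:0, $1:1, $2:1, $3:3, $4:0}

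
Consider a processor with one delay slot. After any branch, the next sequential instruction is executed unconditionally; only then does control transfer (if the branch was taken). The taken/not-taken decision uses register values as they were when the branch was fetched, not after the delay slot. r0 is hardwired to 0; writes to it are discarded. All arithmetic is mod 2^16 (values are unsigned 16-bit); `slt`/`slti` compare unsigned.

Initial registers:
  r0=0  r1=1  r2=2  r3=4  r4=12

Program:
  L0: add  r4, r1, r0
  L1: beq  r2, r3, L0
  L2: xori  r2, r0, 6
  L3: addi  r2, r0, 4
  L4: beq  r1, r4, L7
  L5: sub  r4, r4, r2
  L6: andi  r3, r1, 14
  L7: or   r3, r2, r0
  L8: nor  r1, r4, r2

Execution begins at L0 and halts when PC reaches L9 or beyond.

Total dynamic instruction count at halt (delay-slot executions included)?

#0 add  r4, r1, r0 ; 0/1/2/4/1
#1 beq  r2, r3, L0 ; 0/1/2/4/1 ; →fallthru
#2 xori  r2, r0, 6 ; 0/1/6/4/1
#3 addi  r2, r0, 4 ; 0/1/4/4/1
#4 beq  r1, r4, L7 ; 0/1/4/4/1 ; →target
#5 sub  r4, r4, r2 ; 0/1/4/4/65533
#7 or   r3, r2, r0 ; 0/1/4/4/65533
#8 nor  r1, r4, r2 ; 0/2/4/4/65533

8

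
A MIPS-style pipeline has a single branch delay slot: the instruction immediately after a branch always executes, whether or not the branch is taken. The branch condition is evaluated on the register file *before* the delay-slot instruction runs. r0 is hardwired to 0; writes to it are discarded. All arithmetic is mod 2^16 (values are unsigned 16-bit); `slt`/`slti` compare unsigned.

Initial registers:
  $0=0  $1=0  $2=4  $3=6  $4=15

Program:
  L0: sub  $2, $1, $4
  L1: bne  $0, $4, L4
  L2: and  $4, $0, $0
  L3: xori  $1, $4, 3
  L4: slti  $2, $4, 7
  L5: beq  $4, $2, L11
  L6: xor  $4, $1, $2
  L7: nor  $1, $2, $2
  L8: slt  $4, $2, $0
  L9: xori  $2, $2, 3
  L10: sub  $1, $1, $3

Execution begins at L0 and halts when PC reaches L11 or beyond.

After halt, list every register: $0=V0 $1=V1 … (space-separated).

$0=0 $1=65528 $2=2 $3=6 $4=0

PC=0  sub  $2, $1, $4        | $0=0 $1=0 $2=65521 $3=6 $4=15
PC=1  bne  $0, $4, L4        | $0=0 $1=0 $2=65521 $3=6 $4=15  [TAKEN]
PC=2  and  $4, $0, $0        | $0=0 $1=0 $2=65521 $3=6 $4=0
PC=4  slti  $2, $4, 7        | $0=0 $1=0 $2=1 $3=6 $4=0
PC=5  beq  $4, $2, L11       | $0=0 $1=0 $2=1 $3=6 $4=0  [not taken]
PC=6  xor  $4, $1, $2        | $0=0 $1=0 $2=1 $3=6 $4=1
PC=7  nor  $1, $2, $2        | $0=0 $1=65534 $2=1 $3=6 $4=1
PC=8  slt  $4, $2, $0        | $0=0 $1=65534 $2=1 $3=6 $4=0
PC=9  xori  $2, $2, 3        | $0=0 $1=65534 $2=2 $3=6 $4=0
PC=10 sub  $1, $1, $3        | $0=0 $1=65528 $2=2 $3=6 $4=0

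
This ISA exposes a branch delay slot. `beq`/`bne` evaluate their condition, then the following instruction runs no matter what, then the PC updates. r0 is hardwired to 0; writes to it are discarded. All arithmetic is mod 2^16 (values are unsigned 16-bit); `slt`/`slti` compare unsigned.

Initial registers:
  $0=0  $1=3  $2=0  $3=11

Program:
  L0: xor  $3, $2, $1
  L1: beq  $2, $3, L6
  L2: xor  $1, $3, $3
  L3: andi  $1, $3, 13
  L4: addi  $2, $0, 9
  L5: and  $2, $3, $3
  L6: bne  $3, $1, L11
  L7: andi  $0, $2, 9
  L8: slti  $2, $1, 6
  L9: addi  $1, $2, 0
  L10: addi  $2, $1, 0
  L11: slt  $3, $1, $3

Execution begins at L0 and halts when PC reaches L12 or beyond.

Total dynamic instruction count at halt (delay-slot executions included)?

PC=0  xor  $3, $2, $1        | $0=0 $1=3 $2=0 $3=3
PC=1  beq  $2, $3, L6        | $0=0 $1=3 $2=0 $3=3  [not taken]
PC=2  xor  $1, $3, $3        | $0=0 $1=0 $2=0 $3=3
PC=3  andi  $1, $3, 13       | $0=0 $1=1 $2=0 $3=3
PC=4  addi  $2, $0, 9        | $0=0 $1=1 $2=9 $3=3
PC=5  and  $2, $3, $3        | $0=0 $1=1 $2=3 $3=3
PC=6  bne  $3, $1, L11       | $0=0 $1=1 $2=3 $3=3  [TAKEN]
PC=7  andi  $0, $2, 9        | $0=0 $1=1 $2=3 $3=3
PC=11 slt  $3, $1, $3        | $0=0 $1=1 $2=3 $3=1

9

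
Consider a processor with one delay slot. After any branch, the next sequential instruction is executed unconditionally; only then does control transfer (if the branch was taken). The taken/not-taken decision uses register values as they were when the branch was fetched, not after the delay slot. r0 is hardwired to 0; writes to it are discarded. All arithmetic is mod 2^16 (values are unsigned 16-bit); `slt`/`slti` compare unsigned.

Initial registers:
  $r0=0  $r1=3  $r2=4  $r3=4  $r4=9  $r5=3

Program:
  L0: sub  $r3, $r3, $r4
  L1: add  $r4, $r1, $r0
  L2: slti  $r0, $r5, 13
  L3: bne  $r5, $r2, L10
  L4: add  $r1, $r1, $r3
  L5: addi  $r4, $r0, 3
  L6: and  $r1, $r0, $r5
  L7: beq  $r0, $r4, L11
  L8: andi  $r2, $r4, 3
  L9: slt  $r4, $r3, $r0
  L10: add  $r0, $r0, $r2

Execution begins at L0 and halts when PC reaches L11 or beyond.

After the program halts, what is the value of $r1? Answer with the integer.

#0 sub  $r3, $r3, $r4 ; 0/3/4/65531/9/3
#1 add  $r4, $r1, $r0 ; 0/3/4/65531/3/3
#2 slti  $r0, $r5, 13 ; 0/3/4/65531/3/3
#3 bne  $r5, $r2, L10 ; 0/3/4/65531/3/3 ; →target
#4 add  $r1, $r1, $r3 ; 0/65534/4/65531/3/3
#10 add  $r0, $r0, $r2 ; 0/65534/4/65531/3/3

65534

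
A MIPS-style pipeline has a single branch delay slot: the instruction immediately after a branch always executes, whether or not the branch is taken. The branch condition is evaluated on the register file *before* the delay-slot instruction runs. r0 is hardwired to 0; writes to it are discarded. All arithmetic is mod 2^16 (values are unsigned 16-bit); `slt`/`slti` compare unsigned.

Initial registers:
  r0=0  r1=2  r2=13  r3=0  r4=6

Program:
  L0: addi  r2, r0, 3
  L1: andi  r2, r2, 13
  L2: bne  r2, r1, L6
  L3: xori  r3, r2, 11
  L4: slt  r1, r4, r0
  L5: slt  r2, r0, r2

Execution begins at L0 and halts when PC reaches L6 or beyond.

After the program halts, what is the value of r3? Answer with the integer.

10

#0 addi  r2, r0, 3 ; 0/2/3/0/6
#1 andi  r2, r2, 13 ; 0/2/1/0/6
#2 bne  r2, r1, L6 ; 0/2/1/0/6 ; →target
#3 xori  r3, r2, 11 ; 0/2/1/10/6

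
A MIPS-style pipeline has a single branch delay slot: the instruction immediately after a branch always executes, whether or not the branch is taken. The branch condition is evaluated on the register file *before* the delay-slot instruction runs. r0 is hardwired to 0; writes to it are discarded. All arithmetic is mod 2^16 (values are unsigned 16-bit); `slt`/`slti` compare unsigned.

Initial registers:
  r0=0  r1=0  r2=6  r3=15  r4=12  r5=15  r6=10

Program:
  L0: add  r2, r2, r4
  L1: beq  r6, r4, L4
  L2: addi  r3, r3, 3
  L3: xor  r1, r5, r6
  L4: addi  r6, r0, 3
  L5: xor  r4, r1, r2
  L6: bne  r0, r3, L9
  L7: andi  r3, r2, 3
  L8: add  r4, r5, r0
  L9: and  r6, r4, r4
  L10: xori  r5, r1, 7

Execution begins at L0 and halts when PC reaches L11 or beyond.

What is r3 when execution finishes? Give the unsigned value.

2

[0] add  r2, r2, r4  →  {r0:0, r1:0, r2:18, r3:15, r4:12, r5:15, r6:10}
[1] beq  r6, r4, L4  →  {r0:0, r1:0, r2:18, r3:15, r4:12, r5:15, r6:10}  ⟨branch fallthrough⟩
[2] addi  r3, r3, 3  →  {r0:0, r1:0, r2:18, r3:18, r4:12, r5:15, r6:10}
[3] xor  r1, r5, r6  →  {r0:0, r1:5, r2:18, r3:18, r4:12, r5:15, r6:10}
[4] addi  r6, r0, 3  →  {r0:0, r1:5, r2:18, r3:18, r4:12, r5:15, r6:3}
[5] xor  r4, r1, r2  →  {r0:0, r1:5, r2:18, r3:18, r4:23, r5:15, r6:3}
[6] bne  r0, r3, L9  →  {r0:0, r1:5, r2:18, r3:18, r4:23, r5:15, r6:3}  ⟨branch taken⟩
[7] andi  r3, r2, 3  →  {r0:0, r1:5, r2:18, r3:2, r4:23, r5:15, r6:3}
[9] and  r6, r4, r4  →  {r0:0, r1:5, r2:18, r3:2, r4:23, r5:15, r6:23}
[10] xori  r5, r1, 7  →  {r0:0, r1:5, r2:18, r3:2, r4:23, r5:2, r6:23}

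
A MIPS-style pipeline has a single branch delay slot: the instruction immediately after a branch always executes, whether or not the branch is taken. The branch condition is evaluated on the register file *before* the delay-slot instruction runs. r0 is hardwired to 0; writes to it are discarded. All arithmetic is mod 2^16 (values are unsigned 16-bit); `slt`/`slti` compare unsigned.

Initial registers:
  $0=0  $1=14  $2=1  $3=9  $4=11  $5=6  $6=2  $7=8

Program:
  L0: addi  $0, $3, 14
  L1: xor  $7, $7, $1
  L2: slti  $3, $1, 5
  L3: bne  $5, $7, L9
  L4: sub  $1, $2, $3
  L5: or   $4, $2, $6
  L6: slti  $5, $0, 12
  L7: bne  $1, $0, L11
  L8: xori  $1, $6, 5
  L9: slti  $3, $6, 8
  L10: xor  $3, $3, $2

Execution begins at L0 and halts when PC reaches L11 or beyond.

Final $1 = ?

7

#0 addi  $0, $3, 14 ; 0/14/1/9/11/6/2/8
#1 xor  $7, $7, $1 ; 0/14/1/9/11/6/2/6
#2 slti  $3, $1, 5 ; 0/14/1/0/11/6/2/6
#3 bne  $5, $7, L9 ; 0/14/1/0/11/6/2/6 ; →fallthru
#4 sub  $1, $2, $3 ; 0/1/1/0/11/6/2/6
#5 or   $4, $2, $6 ; 0/1/1/0/3/6/2/6
#6 slti  $5, $0, 12 ; 0/1/1/0/3/1/2/6
#7 bne  $1, $0, L11 ; 0/1/1/0/3/1/2/6 ; →target
#8 xori  $1, $6, 5 ; 0/7/1/0/3/1/2/6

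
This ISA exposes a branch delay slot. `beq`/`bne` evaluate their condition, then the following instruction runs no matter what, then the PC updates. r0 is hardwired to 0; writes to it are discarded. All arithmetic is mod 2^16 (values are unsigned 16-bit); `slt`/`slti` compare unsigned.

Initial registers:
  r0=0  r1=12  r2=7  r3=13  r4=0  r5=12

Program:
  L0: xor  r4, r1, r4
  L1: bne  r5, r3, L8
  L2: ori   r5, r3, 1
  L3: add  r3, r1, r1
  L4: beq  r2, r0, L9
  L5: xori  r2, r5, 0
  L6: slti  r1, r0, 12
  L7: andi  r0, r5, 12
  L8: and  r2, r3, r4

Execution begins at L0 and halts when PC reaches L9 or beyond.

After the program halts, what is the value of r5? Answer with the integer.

PC=0  xor  r4, r1, r4        | r0=0 r1=12 r2=7 r3=13 r4=12 r5=12
PC=1  bne  r5, r3, L8        | r0=0 r1=12 r2=7 r3=13 r4=12 r5=12  [TAKEN]
PC=2  ori   r5, r3, 1        | r0=0 r1=12 r2=7 r3=13 r4=12 r5=13
PC=8  and  r2, r3, r4        | r0=0 r1=12 r2=12 r3=13 r4=12 r5=13

13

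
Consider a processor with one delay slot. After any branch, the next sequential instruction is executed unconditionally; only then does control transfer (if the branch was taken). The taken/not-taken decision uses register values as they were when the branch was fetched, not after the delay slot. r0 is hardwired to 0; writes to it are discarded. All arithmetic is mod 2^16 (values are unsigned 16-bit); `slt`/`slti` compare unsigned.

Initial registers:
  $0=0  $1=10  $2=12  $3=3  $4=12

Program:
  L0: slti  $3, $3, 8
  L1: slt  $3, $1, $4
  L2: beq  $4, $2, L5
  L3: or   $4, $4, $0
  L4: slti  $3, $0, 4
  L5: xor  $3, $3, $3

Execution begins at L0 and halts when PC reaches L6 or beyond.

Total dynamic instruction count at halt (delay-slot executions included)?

#0 slti  $3, $3, 8 ; 0/10/12/1/12
#1 slt  $3, $1, $4 ; 0/10/12/1/12
#2 beq  $4, $2, L5 ; 0/10/12/1/12 ; →target
#3 or   $4, $4, $0 ; 0/10/12/1/12
#5 xor  $3, $3, $3 ; 0/10/12/0/12

5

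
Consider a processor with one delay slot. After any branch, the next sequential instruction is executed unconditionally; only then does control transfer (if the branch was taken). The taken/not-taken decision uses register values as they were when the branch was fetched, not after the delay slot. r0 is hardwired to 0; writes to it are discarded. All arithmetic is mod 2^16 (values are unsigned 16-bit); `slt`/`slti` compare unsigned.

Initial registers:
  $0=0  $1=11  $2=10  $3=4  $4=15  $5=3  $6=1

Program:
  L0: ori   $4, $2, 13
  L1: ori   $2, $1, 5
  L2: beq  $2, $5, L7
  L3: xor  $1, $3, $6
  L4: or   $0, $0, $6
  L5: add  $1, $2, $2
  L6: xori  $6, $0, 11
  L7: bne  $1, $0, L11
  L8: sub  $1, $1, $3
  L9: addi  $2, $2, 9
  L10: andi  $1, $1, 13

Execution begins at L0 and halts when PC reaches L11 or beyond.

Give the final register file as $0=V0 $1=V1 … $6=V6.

#0 ori   $4, $2, 13 ; 0/11/10/4/15/3/1
#1 ori   $2, $1, 5 ; 0/11/15/4/15/3/1
#2 beq  $2, $5, L7 ; 0/11/15/4/15/3/1 ; →fallthru
#3 xor  $1, $3, $6 ; 0/5/15/4/15/3/1
#4 or   $0, $0, $6 ; 0/5/15/4/15/3/1
#5 add  $1, $2, $2 ; 0/30/15/4/15/3/1
#6 xori  $6, $0, 11 ; 0/30/15/4/15/3/11
#7 bne  $1, $0, L11 ; 0/30/15/4/15/3/11 ; →target
#8 sub  $1, $1, $3 ; 0/26/15/4/15/3/11

$0=0 $1=26 $2=15 $3=4 $4=15 $5=3 $6=11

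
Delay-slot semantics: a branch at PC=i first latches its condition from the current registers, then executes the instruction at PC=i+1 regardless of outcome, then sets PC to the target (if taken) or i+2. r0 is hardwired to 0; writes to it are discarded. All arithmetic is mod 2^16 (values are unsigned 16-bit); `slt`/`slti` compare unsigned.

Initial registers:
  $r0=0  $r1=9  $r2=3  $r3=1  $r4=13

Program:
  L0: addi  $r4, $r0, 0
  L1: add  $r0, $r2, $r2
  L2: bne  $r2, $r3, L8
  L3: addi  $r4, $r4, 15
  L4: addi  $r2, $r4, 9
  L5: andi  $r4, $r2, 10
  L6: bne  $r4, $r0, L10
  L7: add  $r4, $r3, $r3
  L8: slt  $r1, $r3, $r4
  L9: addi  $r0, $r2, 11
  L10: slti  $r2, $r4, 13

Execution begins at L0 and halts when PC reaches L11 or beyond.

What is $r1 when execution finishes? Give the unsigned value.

1

  step pc=0: addi  $r4, $r0, 0  regs=(0,9,3,1,0)
  step pc=1: add  $r0, $r2, $r2  regs=(0,9,3,1,0)
  step pc=2: bne  $r2, $r3, L8  cond=T  regs=(0,9,3,1,0)
  step pc=3: addi  $r4, $r4, 15  regs=(0,9,3,1,15)
  step pc=8: slt  $r1, $r3, $r4  regs=(0,1,3,1,15)
  step pc=9: addi  $r0, $r2, 11  regs=(0,1,3,1,15)
  step pc=10: slti  $r2, $r4, 13  regs=(0,1,0,1,15)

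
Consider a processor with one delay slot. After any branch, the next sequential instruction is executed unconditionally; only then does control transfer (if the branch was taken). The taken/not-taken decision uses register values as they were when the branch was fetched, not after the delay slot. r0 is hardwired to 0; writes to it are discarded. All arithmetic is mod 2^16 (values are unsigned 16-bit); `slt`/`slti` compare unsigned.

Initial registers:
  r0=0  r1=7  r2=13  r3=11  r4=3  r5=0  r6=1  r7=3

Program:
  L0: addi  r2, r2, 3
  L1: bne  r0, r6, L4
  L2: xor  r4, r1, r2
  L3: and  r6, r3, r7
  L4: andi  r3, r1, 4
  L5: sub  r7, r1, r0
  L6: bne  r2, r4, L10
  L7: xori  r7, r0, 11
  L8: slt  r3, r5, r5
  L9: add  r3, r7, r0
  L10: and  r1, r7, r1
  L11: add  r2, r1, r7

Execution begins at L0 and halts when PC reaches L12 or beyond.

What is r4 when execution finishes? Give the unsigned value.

  step pc=0: addi  r2, r2, 3  regs=(0,7,16,11,3,0,1,3)
  step pc=1: bne  r0, r6, L4  cond=T  regs=(0,7,16,11,3,0,1,3)
  step pc=2: xor  r4, r1, r2  regs=(0,7,16,11,23,0,1,3)
  step pc=4: andi  r3, r1, 4  regs=(0,7,16,4,23,0,1,3)
  step pc=5: sub  r7, r1, r0  regs=(0,7,16,4,23,0,1,7)
  step pc=6: bne  r2, r4, L10  cond=T  regs=(0,7,16,4,23,0,1,7)
  step pc=7: xori  r7, r0, 11  regs=(0,7,16,4,23,0,1,11)
  step pc=10: and  r1, r7, r1  regs=(0,3,16,4,23,0,1,11)
  step pc=11: add  r2, r1, r7  regs=(0,3,14,4,23,0,1,11)

23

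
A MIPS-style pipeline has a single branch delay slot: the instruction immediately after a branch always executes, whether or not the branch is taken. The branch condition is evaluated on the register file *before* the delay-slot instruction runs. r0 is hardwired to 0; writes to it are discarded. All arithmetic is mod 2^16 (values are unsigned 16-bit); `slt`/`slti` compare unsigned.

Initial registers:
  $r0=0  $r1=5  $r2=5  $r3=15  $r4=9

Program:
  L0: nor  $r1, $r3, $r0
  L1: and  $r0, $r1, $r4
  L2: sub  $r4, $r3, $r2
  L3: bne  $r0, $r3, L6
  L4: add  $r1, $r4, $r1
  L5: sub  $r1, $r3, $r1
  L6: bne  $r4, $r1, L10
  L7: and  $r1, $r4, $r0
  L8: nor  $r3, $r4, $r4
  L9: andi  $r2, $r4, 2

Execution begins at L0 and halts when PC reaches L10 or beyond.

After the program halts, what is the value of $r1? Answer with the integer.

0

  step pc=0: nor  $r1, $r3, $r0  regs=(0,65520,5,15,9)
  step pc=1: and  $r0, $r1, $r4  regs=(0,65520,5,15,9)
  step pc=2: sub  $r4, $r3, $r2  regs=(0,65520,5,15,10)
  step pc=3: bne  $r0, $r3, L6  cond=T  regs=(0,65520,5,15,10)
  step pc=4: add  $r1, $r4, $r1  regs=(0,65530,5,15,10)
  step pc=6: bne  $r4, $r1, L10  cond=T  regs=(0,65530,5,15,10)
  step pc=7: and  $r1, $r4, $r0  regs=(0,0,5,15,10)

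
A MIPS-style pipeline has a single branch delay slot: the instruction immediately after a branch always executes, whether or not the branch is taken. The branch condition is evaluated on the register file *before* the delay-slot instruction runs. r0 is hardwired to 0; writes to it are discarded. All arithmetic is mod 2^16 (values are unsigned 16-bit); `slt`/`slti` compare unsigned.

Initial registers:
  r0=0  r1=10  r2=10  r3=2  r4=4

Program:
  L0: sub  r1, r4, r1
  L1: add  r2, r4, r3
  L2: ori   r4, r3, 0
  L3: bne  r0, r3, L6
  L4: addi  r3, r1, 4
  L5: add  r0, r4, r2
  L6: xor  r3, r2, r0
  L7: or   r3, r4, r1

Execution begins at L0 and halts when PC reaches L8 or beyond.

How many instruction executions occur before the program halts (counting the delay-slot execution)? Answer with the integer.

#0 sub  r1, r4, r1 ; 0/65530/10/2/4
#1 add  r2, r4, r3 ; 0/65530/6/2/4
#2 ori   r4, r3, 0 ; 0/65530/6/2/2
#3 bne  r0, r3, L6 ; 0/65530/6/2/2 ; →target
#4 addi  r3, r1, 4 ; 0/65530/6/65534/2
#6 xor  r3, r2, r0 ; 0/65530/6/6/2
#7 or   r3, r4, r1 ; 0/65530/6/65530/2

7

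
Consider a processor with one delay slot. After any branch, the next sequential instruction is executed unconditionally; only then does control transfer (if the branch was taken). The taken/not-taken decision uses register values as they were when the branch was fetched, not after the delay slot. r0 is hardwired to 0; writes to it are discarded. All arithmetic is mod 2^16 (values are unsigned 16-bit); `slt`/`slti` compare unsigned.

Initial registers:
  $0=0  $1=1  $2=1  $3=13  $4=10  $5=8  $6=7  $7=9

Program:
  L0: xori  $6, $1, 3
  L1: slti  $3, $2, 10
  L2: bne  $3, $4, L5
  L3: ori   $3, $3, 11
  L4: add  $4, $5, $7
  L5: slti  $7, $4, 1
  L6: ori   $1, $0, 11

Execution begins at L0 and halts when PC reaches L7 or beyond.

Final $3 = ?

#0 xori  $6, $1, 3 ; 0/1/1/13/10/8/2/9
#1 slti  $3, $2, 10 ; 0/1/1/1/10/8/2/9
#2 bne  $3, $4, L5 ; 0/1/1/1/10/8/2/9 ; →target
#3 ori   $3, $3, 11 ; 0/1/1/11/10/8/2/9
#5 slti  $7, $4, 1 ; 0/1/1/11/10/8/2/0
#6 ori   $1, $0, 11 ; 0/11/1/11/10/8/2/0

11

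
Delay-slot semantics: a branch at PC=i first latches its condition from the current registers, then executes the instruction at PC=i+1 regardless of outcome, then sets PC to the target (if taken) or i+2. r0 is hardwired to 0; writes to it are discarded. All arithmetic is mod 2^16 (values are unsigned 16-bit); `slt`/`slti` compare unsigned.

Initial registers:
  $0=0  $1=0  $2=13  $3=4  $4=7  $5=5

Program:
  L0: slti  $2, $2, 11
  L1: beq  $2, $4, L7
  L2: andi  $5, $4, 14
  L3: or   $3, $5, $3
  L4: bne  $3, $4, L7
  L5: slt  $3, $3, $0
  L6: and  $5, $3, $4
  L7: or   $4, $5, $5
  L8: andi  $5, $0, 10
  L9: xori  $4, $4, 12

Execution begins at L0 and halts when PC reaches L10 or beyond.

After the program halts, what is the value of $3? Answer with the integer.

0

#0 slti  $2, $2, 11 ; 0/0/0/4/7/5
#1 beq  $2, $4, L7 ; 0/0/0/4/7/5 ; →fallthru
#2 andi  $5, $4, 14 ; 0/0/0/4/7/6
#3 or   $3, $5, $3 ; 0/0/0/6/7/6
#4 bne  $3, $4, L7 ; 0/0/0/6/7/6 ; →target
#5 slt  $3, $3, $0 ; 0/0/0/0/7/6
#7 or   $4, $5, $5 ; 0/0/0/0/6/6
#8 andi  $5, $0, 10 ; 0/0/0/0/6/0
#9 xori  $4, $4, 12 ; 0/0/0/0/10/0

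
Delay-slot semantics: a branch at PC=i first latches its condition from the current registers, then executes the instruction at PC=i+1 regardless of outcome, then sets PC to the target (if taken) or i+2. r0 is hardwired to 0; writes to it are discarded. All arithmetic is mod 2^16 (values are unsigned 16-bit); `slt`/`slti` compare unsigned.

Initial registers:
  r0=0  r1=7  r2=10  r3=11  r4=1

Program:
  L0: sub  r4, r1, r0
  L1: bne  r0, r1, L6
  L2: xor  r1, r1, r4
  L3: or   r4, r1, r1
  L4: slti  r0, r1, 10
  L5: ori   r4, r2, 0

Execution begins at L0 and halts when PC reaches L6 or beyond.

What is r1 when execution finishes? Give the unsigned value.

0

[0] sub  r4, r1, r0  →  {r0:0, r1:7, r2:10, r3:11, r4:7}
[1] bne  r0, r1, L6  →  {r0:0, r1:7, r2:10, r3:11, r4:7}  ⟨branch taken⟩
[2] xor  r1, r1, r4  →  {r0:0, r1:0, r2:10, r3:11, r4:7}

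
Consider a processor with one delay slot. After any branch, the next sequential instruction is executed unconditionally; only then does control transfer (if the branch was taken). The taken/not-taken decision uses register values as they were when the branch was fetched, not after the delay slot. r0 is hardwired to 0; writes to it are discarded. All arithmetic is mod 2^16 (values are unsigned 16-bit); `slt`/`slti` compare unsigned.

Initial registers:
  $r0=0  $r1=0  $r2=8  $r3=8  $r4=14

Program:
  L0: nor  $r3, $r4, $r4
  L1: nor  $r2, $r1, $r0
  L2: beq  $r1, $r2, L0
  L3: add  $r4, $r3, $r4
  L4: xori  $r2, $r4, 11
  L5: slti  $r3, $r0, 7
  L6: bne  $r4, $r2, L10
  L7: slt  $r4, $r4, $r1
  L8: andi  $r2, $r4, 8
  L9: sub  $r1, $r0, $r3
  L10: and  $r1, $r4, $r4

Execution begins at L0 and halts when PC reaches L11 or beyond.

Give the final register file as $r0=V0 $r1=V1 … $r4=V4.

  step pc=0: nor  $r3, $r4, $r4  regs=(0,0,8,65521,14)
  step pc=1: nor  $r2, $r1, $r0  regs=(0,0,65535,65521,14)
  step pc=2: beq  $r1, $r2, L0  cond=F  regs=(0,0,65535,65521,14)
  step pc=3: add  $r4, $r3, $r4  regs=(0,0,65535,65521,65535)
  step pc=4: xori  $r2, $r4, 11  regs=(0,0,65524,65521,65535)
  step pc=5: slti  $r3, $r0, 7  regs=(0,0,65524,1,65535)
  step pc=6: bne  $r4, $r2, L10  cond=T  regs=(0,0,65524,1,65535)
  step pc=7: slt  $r4, $r4, $r1  regs=(0,0,65524,1,0)
  step pc=10: and  $r1, $r4, $r4  regs=(0,0,65524,1,0)

$r0=0 $r1=0 $r2=65524 $r3=1 $r4=0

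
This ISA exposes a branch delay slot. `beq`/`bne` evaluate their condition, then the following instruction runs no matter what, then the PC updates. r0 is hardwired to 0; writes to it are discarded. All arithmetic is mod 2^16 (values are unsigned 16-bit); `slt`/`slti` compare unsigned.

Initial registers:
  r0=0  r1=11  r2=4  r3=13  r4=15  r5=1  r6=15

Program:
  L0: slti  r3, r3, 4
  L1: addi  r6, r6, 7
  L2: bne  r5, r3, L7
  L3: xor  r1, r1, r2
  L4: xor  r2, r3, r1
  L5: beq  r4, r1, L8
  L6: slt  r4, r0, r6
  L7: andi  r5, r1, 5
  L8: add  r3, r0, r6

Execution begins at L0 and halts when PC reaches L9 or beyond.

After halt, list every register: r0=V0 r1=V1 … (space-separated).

r0=0 r1=15 r2=4 r3=22 r4=15 r5=5 r6=22

[0] slti  r3, r3, 4  →  {r0:0, r1:11, r2:4, r3:0, r4:15, r5:1, r6:15}
[1] addi  r6, r6, 7  →  {r0:0, r1:11, r2:4, r3:0, r4:15, r5:1, r6:22}
[2] bne  r5, r3, L7  →  {r0:0, r1:11, r2:4, r3:0, r4:15, r5:1, r6:22}  ⟨branch taken⟩
[3] xor  r1, r1, r2  →  {r0:0, r1:15, r2:4, r3:0, r4:15, r5:1, r6:22}
[7] andi  r5, r1, 5  →  {r0:0, r1:15, r2:4, r3:0, r4:15, r5:5, r6:22}
[8] add  r3, r0, r6  →  {r0:0, r1:15, r2:4, r3:22, r4:15, r5:5, r6:22}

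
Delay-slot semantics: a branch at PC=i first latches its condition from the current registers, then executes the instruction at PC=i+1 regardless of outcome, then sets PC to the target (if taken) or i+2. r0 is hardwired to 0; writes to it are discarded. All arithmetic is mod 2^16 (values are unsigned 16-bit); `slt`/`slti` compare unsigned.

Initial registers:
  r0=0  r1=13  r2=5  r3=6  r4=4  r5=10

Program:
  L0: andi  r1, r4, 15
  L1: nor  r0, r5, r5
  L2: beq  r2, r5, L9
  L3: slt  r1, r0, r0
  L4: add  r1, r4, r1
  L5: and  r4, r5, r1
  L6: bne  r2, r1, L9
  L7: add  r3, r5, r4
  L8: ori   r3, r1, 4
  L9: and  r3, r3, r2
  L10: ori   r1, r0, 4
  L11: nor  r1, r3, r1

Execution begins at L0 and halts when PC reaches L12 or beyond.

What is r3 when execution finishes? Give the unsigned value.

0

PC=0  andi  r1, r4, 15       | r0=0 r1=4 r2=5 r3=6 r4=4 r5=10
PC=1  nor  r0, r5, r5        | r0=0 r1=4 r2=5 r3=6 r4=4 r5=10
PC=2  beq  r2, r5, L9        | r0=0 r1=4 r2=5 r3=6 r4=4 r5=10  [not taken]
PC=3  slt  r1, r0, r0        | r0=0 r1=0 r2=5 r3=6 r4=4 r5=10
PC=4  add  r1, r4, r1        | r0=0 r1=4 r2=5 r3=6 r4=4 r5=10
PC=5  and  r4, r5, r1        | r0=0 r1=4 r2=5 r3=6 r4=0 r5=10
PC=6  bne  r2, r1, L9        | r0=0 r1=4 r2=5 r3=6 r4=0 r5=10  [TAKEN]
PC=7  add  r3, r5, r4        | r0=0 r1=4 r2=5 r3=10 r4=0 r5=10
PC=9  and  r3, r3, r2        | r0=0 r1=4 r2=5 r3=0 r4=0 r5=10
PC=10 ori   r1, r0, 4        | r0=0 r1=4 r2=5 r3=0 r4=0 r5=10
PC=11 nor  r1, r3, r1        | r0=0 r1=65531 r2=5 r3=0 r4=0 r5=10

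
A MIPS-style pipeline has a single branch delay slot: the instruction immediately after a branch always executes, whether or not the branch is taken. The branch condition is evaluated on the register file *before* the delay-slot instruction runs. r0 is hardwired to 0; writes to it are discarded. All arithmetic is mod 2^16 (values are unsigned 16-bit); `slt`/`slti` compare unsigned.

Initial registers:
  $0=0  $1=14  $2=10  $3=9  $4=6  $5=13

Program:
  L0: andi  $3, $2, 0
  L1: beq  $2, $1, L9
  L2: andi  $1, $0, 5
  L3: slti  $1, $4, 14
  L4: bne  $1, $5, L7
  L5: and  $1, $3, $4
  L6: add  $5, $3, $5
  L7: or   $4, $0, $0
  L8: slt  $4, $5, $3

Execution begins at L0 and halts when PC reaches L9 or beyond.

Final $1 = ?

PC=0  andi  $3, $2, 0        | $0=0 $1=14 $2=10 $3=0 $4=6 $5=13
PC=1  beq  $2, $1, L9        | $0=0 $1=14 $2=10 $3=0 $4=6 $5=13  [not taken]
PC=2  andi  $1, $0, 5        | $0=0 $1=0 $2=10 $3=0 $4=6 $5=13
PC=3  slti  $1, $4, 14       | $0=0 $1=1 $2=10 $3=0 $4=6 $5=13
PC=4  bne  $1, $5, L7        | $0=0 $1=1 $2=10 $3=0 $4=6 $5=13  [TAKEN]
PC=5  and  $1, $3, $4        | $0=0 $1=0 $2=10 $3=0 $4=6 $5=13
PC=7  or   $4, $0, $0        | $0=0 $1=0 $2=10 $3=0 $4=0 $5=13
PC=8  slt  $4, $5, $3        | $0=0 $1=0 $2=10 $3=0 $4=0 $5=13

0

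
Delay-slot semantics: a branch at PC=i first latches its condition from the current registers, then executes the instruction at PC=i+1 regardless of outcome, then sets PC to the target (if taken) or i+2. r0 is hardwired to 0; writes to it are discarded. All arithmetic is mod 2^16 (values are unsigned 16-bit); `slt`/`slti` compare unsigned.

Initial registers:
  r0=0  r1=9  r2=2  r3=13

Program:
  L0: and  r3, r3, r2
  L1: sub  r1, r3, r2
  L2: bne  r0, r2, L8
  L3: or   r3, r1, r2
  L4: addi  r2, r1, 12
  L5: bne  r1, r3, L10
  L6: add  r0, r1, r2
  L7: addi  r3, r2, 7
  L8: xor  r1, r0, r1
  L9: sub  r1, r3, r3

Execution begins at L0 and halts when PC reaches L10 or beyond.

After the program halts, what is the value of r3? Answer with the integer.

65534

#0 and  r3, r3, r2 ; 0/9/2/0
#1 sub  r1, r3, r2 ; 0/65534/2/0
#2 bne  r0, r2, L8 ; 0/65534/2/0 ; →target
#3 or   r3, r1, r2 ; 0/65534/2/65534
#8 xor  r1, r0, r1 ; 0/65534/2/65534
#9 sub  r1, r3, r3 ; 0/0/2/65534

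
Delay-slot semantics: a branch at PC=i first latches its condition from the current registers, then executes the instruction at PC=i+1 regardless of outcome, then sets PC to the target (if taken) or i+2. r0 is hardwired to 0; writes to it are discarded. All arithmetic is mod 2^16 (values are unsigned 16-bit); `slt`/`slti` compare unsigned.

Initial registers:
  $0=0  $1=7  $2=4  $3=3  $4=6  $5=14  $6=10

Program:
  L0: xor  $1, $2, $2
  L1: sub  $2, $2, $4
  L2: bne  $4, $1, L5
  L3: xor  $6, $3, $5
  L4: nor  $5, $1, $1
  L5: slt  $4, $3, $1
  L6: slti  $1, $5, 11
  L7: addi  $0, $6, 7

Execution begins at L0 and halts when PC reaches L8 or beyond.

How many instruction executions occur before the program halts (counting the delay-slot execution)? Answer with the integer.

  step pc=0: xor  $1, $2, $2  regs=(0,0,4,3,6,14,10)
  step pc=1: sub  $2, $2, $4  regs=(0,0,65534,3,6,14,10)
  step pc=2: bne  $4, $1, L5  cond=T  regs=(0,0,65534,3,6,14,10)
  step pc=3: xor  $6, $3, $5  regs=(0,0,65534,3,6,14,13)
  step pc=5: slt  $4, $3, $1  regs=(0,0,65534,3,0,14,13)
  step pc=6: slti  $1, $5, 11  regs=(0,0,65534,3,0,14,13)
  step pc=7: addi  $0, $6, 7  regs=(0,0,65534,3,0,14,13)

7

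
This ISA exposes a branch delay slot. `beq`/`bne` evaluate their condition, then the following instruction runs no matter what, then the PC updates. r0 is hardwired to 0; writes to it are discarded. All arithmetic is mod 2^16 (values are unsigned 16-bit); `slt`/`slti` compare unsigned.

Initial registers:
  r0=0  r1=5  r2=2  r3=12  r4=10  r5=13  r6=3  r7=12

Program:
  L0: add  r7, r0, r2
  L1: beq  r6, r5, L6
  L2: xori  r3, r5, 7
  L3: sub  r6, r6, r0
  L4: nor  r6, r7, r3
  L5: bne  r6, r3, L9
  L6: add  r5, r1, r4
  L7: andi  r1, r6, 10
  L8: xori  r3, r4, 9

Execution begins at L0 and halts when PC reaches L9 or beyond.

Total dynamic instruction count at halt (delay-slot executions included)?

7

PC=0  add  r7, r0, r2        | r0=0 r1=5 r2=2 r3=12 r4=10 r5=13 r6=3 r7=2
PC=1  beq  r6, r5, L6        | r0=0 r1=5 r2=2 r3=12 r4=10 r5=13 r6=3 r7=2  [not taken]
PC=2  xori  r3, r5, 7        | r0=0 r1=5 r2=2 r3=10 r4=10 r5=13 r6=3 r7=2
PC=3  sub  r6, r6, r0        | r0=0 r1=5 r2=2 r3=10 r4=10 r5=13 r6=3 r7=2
PC=4  nor  r6, r7, r3        | r0=0 r1=5 r2=2 r3=10 r4=10 r5=13 r6=65525 r7=2
PC=5  bne  r6, r3, L9        | r0=0 r1=5 r2=2 r3=10 r4=10 r5=13 r6=65525 r7=2  [TAKEN]
PC=6  add  r5, r1, r4        | r0=0 r1=5 r2=2 r3=10 r4=10 r5=15 r6=65525 r7=2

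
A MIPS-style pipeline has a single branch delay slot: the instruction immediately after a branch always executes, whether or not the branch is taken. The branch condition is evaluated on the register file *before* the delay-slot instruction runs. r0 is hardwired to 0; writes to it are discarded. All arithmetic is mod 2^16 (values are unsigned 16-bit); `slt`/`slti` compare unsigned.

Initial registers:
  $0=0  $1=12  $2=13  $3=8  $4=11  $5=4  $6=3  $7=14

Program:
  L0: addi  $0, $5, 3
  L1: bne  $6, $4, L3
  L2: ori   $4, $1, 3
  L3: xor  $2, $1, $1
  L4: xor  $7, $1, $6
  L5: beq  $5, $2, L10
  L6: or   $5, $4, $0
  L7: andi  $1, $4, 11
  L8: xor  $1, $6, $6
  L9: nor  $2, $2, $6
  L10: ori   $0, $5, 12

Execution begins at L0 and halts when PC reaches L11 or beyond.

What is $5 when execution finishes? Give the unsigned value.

PC=0  addi  $0, $5, 3        | $0=0 $1=12 $2=13 $3=8 $4=11 $5=4 $6=3 $7=14
PC=1  bne  $6, $4, L3        | $0=0 $1=12 $2=13 $3=8 $4=11 $5=4 $6=3 $7=14  [TAKEN]
PC=2  ori   $4, $1, 3        | $0=0 $1=12 $2=13 $3=8 $4=15 $5=4 $6=3 $7=14
PC=3  xor  $2, $1, $1        | $0=0 $1=12 $2=0 $3=8 $4=15 $5=4 $6=3 $7=14
PC=4  xor  $7, $1, $6        | $0=0 $1=12 $2=0 $3=8 $4=15 $5=4 $6=3 $7=15
PC=5  beq  $5, $2, L10       | $0=0 $1=12 $2=0 $3=8 $4=15 $5=4 $6=3 $7=15  [not taken]
PC=6  or   $5, $4, $0        | $0=0 $1=12 $2=0 $3=8 $4=15 $5=15 $6=3 $7=15
PC=7  andi  $1, $4, 11       | $0=0 $1=11 $2=0 $3=8 $4=15 $5=15 $6=3 $7=15
PC=8  xor  $1, $6, $6        | $0=0 $1=0 $2=0 $3=8 $4=15 $5=15 $6=3 $7=15
PC=9  nor  $2, $2, $6        | $0=0 $1=0 $2=65532 $3=8 $4=15 $5=15 $6=3 $7=15
PC=10 ori   $0, $5, 12       | $0=0 $1=0 $2=65532 $3=8 $4=15 $5=15 $6=3 $7=15

15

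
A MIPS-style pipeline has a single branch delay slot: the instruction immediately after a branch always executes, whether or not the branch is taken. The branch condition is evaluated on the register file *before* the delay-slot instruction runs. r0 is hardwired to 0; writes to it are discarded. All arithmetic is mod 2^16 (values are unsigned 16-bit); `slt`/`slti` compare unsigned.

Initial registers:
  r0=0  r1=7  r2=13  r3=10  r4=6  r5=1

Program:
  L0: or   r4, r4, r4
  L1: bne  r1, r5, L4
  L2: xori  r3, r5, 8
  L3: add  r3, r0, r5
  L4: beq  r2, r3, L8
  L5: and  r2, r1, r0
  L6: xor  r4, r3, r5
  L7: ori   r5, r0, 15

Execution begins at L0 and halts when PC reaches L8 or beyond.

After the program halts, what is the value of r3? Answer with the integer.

PC=0  or   r4, r4, r4        | r0=0 r1=7 r2=13 r3=10 r4=6 r5=1
PC=1  bne  r1, r5, L4        | r0=0 r1=7 r2=13 r3=10 r4=6 r5=1  [TAKEN]
PC=2  xori  r3, r5, 8        | r0=0 r1=7 r2=13 r3=9 r4=6 r5=1
PC=4  beq  r2, r3, L8        | r0=0 r1=7 r2=13 r3=9 r4=6 r5=1  [not taken]
PC=5  and  r2, r1, r0        | r0=0 r1=7 r2=0 r3=9 r4=6 r5=1
PC=6  xor  r4, r3, r5        | r0=0 r1=7 r2=0 r3=9 r4=8 r5=1
PC=7  ori   r5, r0, 15       | r0=0 r1=7 r2=0 r3=9 r4=8 r5=15

9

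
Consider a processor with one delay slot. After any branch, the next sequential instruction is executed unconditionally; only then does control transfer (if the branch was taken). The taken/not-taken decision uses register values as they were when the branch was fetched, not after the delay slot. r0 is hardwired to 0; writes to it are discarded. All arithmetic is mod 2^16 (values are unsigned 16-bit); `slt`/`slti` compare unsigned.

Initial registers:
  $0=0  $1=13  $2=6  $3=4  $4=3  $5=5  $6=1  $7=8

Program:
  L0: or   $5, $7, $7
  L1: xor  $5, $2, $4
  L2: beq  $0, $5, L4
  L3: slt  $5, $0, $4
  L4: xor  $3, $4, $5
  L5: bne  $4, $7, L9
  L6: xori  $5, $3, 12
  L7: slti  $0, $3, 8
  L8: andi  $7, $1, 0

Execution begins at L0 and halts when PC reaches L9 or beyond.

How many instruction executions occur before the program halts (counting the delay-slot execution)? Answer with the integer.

  step pc=0: or   $5, $7, $7  regs=(0,13,6,4,3,8,1,8)
  step pc=1: xor  $5, $2, $4  regs=(0,13,6,4,3,5,1,8)
  step pc=2: beq  $0, $5, L4  cond=F  regs=(0,13,6,4,3,5,1,8)
  step pc=3: slt  $5, $0, $4  regs=(0,13,6,4,3,1,1,8)
  step pc=4: xor  $3, $4, $5  regs=(0,13,6,2,3,1,1,8)
  step pc=5: bne  $4, $7, L9  cond=T  regs=(0,13,6,2,3,1,1,8)
  step pc=6: xori  $5, $3, 12  regs=(0,13,6,2,3,14,1,8)

7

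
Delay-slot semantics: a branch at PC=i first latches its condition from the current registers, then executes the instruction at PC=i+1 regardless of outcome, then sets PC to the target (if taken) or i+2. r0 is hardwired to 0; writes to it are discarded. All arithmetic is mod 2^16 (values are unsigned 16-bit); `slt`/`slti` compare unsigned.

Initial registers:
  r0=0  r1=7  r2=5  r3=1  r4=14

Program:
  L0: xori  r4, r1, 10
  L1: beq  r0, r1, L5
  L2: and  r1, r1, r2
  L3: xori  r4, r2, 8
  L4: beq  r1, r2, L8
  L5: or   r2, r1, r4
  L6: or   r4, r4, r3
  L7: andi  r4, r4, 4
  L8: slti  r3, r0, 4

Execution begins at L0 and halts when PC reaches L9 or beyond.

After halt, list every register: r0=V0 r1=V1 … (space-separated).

r0=0 r1=5 r2=13 r3=1 r4=13

[0] xori  r4, r1, 10  →  {r0:0, r1:7, r2:5, r3:1, r4:13}
[1] beq  r0, r1, L5  →  {r0:0, r1:7, r2:5, r3:1, r4:13}  ⟨branch fallthrough⟩
[2] and  r1, r1, r2  →  {r0:0, r1:5, r2:5, r3:1, r4:13}
[3] xori  r4, r2, 8  →  {r0:0, r1:5, r2:5, r3:1, r4:13}
[4] beq  r1, r2, L8  →  {r0:0, r1:5, r2:5, r3:1, r4:13}  ⟨branch taken⟩
[5] or   r2, r1, r4  →  {r0:0, r1:5, r2:13, r3:1, r4:13}
[8] slti  r3, r0, 4  →  {r0:0, r1:5, r2:13, r3:1, r4:13}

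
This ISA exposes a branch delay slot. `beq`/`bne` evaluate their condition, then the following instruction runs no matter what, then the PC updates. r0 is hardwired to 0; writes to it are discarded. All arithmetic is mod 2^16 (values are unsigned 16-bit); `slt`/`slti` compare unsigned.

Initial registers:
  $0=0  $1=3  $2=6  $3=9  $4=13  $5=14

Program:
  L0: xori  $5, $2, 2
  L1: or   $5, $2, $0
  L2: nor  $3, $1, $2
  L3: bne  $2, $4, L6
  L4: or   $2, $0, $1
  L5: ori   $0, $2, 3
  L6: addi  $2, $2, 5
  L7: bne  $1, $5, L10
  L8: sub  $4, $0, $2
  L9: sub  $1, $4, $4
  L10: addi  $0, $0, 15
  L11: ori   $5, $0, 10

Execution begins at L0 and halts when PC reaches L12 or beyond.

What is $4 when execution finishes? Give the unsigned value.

65528

[0] xori  $5, $2, 2  →  {$0:0, $1:3, $2:6, $3:9, $4:13, $5:4}
[1] or   $5, $2, $0  →  {$0:0, $1:3, $2:6, $3:9, $4:13, $5:6}
[2] nor  $3, $1, $2  →  {$0:0, $1:3, $2:6, $3:65528, $4:13, $5:6}
[3] bne  $2, $4, L6  →  {$0:0, $1:3, $2:6, $3:65528, $4:13, $5:6}  ⟨branch taken⟩
[4] or   $2, $0, $1  →  {$0:0, $1:3, $2:3, $3:65528, $4:13, $5:6}
[6] addi  $2, $2, 5  →  {$0:0, $1:3, $2:8, $3:65528, $4:13, $5:6}
[7] bne  $1, $5, L10  →  {$0:0, $1:3, $2:8, $3:65528, $4:13, $5:6}  ⟨branch taken⟩
[8] sub  $4, $0, $2  →  {$0:0, $1:3, $2:8, $3:65528, $4:65528, $5:6}
[10] addi  $0, $0, 15  →  {$0:0, $1:3, $2:8, $3:65528, $4:65528, $5:6}
[11] ori   $5, $0, 10  →  {$0:0, $1:3, $2:8, $3:65528, $4:65528, $5:10}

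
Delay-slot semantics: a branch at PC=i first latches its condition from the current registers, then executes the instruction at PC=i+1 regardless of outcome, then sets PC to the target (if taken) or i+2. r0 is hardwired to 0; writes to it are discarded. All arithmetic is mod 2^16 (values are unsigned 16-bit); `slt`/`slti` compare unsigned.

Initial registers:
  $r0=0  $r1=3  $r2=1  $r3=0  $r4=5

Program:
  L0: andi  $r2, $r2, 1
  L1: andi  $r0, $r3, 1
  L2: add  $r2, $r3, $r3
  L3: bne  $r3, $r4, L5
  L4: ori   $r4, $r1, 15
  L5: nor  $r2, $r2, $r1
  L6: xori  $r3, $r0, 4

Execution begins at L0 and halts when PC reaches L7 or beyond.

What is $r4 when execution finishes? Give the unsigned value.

15

#0 andi  $r2, $r2, 1 ; 0/3/1/0/5
#1 andi  $r0, $r3, 1 ; 0/3/1/0/5
#2 add  $r2, $r3, $r3 ; 0/3/0/0/5
#3 bne  $r3, $r4, L5 ; 0/3/0/0/5 ; →target
#4 ori   $r4, $r1, 15 ; 0/3/0/0/15
#5 nor  $r2, $r2, $r1 ; 0/3/65532/0/15
#6 xori  $r3, $r0, 4 ; 0/3/65532/4/15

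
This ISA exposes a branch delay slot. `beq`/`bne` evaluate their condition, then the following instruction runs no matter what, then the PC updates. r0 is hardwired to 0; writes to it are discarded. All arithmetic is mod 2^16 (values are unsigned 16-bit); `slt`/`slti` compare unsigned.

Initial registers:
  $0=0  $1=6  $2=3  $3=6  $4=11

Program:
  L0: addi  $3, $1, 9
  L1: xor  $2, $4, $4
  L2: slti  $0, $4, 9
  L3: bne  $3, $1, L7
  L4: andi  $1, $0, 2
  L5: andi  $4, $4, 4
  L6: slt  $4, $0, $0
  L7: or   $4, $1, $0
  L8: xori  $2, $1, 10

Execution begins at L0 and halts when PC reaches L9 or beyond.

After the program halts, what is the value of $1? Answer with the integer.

[0] addi  $3, $1, 9  →  {$0:0, $1:6, $2:3, $3:15, $4:11}
[1] xor  $2, $4, $4  →  {$0:0, $1:6, $2:0, $3:15, $4:11}
[2] slti  $0, $4, 9  →  {$0:0, $1:6, $2:0, $3:15, $4:11}
[3] bne  $3, $1, L7  →  {$0:0, $1:6, $2:0, $3:15, $4:11}  ⟨branch taken⟩
[4] andi  $1, $0, 2  →  {$0:0, $1:0, $2:0, $3:15, $4:11}
[7] or   $4, $1, $0  →  {$0:0, $1:0, $2:0, $3:15, $4:0}
[8] xori  $2, $1, 10  →  {$0:0, $1:0, $2:10, $3:15, $4:0}

0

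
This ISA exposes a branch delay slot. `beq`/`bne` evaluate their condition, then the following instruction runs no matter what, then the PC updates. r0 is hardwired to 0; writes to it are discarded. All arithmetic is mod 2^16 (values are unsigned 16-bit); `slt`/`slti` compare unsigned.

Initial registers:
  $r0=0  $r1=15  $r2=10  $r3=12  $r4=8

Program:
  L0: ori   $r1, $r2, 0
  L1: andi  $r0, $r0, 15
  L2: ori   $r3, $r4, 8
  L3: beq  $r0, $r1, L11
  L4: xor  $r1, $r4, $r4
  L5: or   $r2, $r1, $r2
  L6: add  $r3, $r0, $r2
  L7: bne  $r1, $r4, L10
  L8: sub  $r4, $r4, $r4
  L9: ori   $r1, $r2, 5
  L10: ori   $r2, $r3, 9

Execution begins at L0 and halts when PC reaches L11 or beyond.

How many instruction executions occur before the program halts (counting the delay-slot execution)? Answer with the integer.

10

PC=0  ori   $r1, $r2, 0      | $r0=0 $r1=10 $r2=10 $r3=12 $r4=8
PC=1  andi  $r0, $r0, 15     | $r0=0 $r1=10 $r2=10 $r3=12 $r4=8
PC=2  ori   $r3, $r4, 8      | $r0=0 $r1=10 $r2=10 $r3=8 $r4=8
PC=3  beq  $r0, $r1, L11     | $r0=0 $r1=10 $r2=10 $r3=8 $r4=8  [not taken]
PC=4  xor  $r1, $r4, $r4     | $r0=0 $r1=0 $r2=10 $r3=8 $r4=8
PC=5  or   $r2, $r1, $r2     | $r0=0 $r1=0 $r2=10 $r3=8 $r4=8
PC=6  add  $r3, $r0, $r2     | $r0=0 $r1=0 $r2=10 $r3=10 $r4=8
PC=7  bne  $r1, $r4, L10     | $r0=0 $r1=0 $r2=10 $r3=10 $r4=8  [TAKEN]
PC=8  sub  $r4, $r4, $r4     | $r0=0 $r1=0 $r2=10 $r3=10 $r4=0
PC=10 ori   $r2, $r3, 9      | $r0=0 $r1=0 $r2=11 $r3=10 $r4=0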